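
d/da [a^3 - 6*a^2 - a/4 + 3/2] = 3*a^2 - 12*a - 1/4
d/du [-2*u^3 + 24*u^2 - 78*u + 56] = -6*u^2 + 48*u - 78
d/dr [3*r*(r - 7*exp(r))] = -21*r*exp(r) + 6*r - 21*exp(r)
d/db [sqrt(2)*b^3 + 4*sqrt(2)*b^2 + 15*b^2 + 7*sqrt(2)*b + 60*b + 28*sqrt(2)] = 3*sqrt(2)*b^2 + 8*sqrt(2)*b + 30*b + 7*sqrt(2) + 60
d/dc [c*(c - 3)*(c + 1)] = 3*c^2 - 4*c - 3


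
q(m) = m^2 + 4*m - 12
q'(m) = 2*m + 4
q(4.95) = 32.30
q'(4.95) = 13.90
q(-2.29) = -15.92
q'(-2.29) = -0.58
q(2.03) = 0.24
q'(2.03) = 8.06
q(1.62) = -2.90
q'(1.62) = 7.24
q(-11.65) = 77.12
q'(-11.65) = -19.30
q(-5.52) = -3.61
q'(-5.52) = -7.04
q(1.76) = -1.86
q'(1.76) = 7.52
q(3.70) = 16.49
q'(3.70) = 11.40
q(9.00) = 105.00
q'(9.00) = 22.00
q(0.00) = -12.00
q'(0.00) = 4.00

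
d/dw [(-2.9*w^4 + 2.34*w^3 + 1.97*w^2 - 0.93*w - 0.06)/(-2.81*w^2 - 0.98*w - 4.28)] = (16.298*w^5 + 1.9506*w^4 + 45.0616*w^3 - 34.5895*w^2 - 17.2004*w + 3.9216)/(7.8961*w^4 + 5.5076*w^3 + 25.014*w^2 + 8.3888*w + 18.3184)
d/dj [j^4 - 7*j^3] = j^2*(4*j - 21)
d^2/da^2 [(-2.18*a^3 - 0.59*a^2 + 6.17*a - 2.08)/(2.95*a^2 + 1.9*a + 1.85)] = (5.6843418860808e-14*a^4 + 122.05785*a^3 - 135.26385*a^2 - 316.75335*a - 39.72805)/(25.672375*a^6 + 49.60425*a^5 + 80.247375*a^4 + 69.0745*a^3 + 50.324625*a^2 + 19.50825*a + 6.331625)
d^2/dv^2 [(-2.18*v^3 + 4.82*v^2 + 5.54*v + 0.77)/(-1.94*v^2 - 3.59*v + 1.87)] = (-1.4210854715202e-14*v^4 + 97.4473800000001*v^3 - 210.113772*v^2 - 107.025072*v - 133.527966)/(7.301384*v^6 + 40.533972*v^5 + 53.894946*v^4 - 31.874533*v^3 - 51.950283*v^2 + 37.661613*v - 6.539203)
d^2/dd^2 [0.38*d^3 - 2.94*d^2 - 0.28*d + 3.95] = 2.28*d - 5.88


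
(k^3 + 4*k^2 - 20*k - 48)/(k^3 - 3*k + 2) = (k^2 + 2*k - 24)/(k^2 - 2*k + 1)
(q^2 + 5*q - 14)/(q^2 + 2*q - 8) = (q + 7)/(q + 4)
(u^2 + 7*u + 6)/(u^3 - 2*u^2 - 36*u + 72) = (u + 1)/(u^2 - 8*u + 12)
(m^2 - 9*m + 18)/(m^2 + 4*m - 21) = (m - 6)/(m + 7)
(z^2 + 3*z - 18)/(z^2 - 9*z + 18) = (z + 6)/(z - 6)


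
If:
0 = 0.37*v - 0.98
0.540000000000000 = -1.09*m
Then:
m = -0.50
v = 2.65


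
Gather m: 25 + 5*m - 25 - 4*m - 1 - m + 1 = 0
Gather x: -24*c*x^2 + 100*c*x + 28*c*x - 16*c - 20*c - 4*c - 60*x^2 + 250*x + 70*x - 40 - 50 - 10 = -40*c + x^2*(-24*c - 60) + x*(128*c + 320) - 100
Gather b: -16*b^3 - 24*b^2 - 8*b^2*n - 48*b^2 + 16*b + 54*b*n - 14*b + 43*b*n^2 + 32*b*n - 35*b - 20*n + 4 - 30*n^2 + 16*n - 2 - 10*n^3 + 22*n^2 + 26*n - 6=-16*b^3 + b^2*(-8*n - 72) + b*(43*n^2 + 86*n - 33) - 10*n^3 - 8*n^2 + 22*n - 4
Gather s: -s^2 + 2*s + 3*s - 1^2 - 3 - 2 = -s^2 + 5*s - 6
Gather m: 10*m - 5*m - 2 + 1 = 5*m - 1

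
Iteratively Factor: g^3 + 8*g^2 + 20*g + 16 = (g + 4)*(g^2 + 4*g + 4) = (g + 2)*(g + 4)*(g + 2)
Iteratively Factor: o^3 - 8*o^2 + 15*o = (o - 3)*(o^2 - 5*o) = o*(o - 3)*(o - 5)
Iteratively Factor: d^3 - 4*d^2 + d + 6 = (d - 2)*(d^2 - 2*d - 3) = (d - 2)*(d + 1)*(d - 3)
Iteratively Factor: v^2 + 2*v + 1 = (v + 1)*(v + 1)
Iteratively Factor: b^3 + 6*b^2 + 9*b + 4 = (b + 1)*(b^2 + 5*b + 4) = (b + 1)^2*(b + 4)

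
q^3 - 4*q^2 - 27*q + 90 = (q - 6)*(q - 3)*(q + 5)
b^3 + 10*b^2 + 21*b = b*(b + 3)*(b + 7)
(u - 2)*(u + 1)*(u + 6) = u^3 + 5*u^2 - 8*u - 12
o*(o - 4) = o^2 - 4*o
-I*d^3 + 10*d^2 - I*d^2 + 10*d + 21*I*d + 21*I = (d + 3*I)*(d + 7*I)*(-I*d - I)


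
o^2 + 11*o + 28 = (o + 4)*(o + 7)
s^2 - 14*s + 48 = (s - 8)*(s - 6)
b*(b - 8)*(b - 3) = b^3 - 11*b^2 + 24*b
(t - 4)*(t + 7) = t^2 + 3*t - 28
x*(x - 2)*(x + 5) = x^3 + 3*x^2 - 10*x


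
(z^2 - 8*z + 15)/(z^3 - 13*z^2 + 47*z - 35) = (z - 3)/(z^2 - 8*z + 7)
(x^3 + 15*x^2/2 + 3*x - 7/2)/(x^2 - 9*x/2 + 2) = (x^2 + 8*x + 7)/(x - 4)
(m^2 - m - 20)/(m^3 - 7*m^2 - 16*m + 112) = (m - 5)/(m^2 - 11*m + 28)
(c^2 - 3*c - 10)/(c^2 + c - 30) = (c + 2)/(c + 6)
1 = 1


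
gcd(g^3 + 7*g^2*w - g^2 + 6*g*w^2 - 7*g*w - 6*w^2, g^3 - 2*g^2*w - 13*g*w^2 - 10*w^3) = g + w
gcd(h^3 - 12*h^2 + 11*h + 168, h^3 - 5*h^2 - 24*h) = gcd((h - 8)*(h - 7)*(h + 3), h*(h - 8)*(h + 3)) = h^2 - 5*h - 24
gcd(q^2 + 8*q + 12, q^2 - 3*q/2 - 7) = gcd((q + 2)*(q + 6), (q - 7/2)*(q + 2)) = q + 2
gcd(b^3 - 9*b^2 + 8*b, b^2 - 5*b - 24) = b - 8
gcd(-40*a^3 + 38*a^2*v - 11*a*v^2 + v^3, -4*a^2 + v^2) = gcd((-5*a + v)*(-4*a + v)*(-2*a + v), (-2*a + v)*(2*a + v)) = -2*a + v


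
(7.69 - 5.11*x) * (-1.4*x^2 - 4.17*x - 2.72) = 7.154*x^3 + 10.5427*x^2 - 18.1681*x - 20.9168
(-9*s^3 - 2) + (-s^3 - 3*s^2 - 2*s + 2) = -10*s^3 - 3*s^2 - 2*s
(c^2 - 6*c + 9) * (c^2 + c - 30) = c^4 - 5*c^3 - 27*c^2 + 189*c - 270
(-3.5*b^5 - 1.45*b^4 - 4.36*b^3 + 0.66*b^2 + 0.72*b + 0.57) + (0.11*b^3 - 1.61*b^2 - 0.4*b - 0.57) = -3.5*b^5 - 1.45*b^4 - 4.25*b^3 - 0.95*b^2 + 0.32*b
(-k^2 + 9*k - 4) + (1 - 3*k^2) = -4*k^2 + 9*k - 3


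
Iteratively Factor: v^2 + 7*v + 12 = (v + 4)*(v + 3)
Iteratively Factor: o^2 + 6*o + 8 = (o + 4)*(o + 2)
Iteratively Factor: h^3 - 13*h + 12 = (h - 1)*(h^2 + h - 12) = (h - 3)*(h - 1)*(h + 4)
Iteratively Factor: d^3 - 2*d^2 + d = (d - 1)*(d^2 - d) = d*(d - 1)*(d - 1)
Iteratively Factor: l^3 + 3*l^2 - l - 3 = (l - 1)*(l^2 + 4*l + 3) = (l - 1)*(l + 1)*(l + 3)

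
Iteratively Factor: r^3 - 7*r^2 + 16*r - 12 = (r - 2)*(r^2 - 5*r + 6) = (r - 2)^2*(r - 3)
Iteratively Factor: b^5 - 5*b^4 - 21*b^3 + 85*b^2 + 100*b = (b)*(b^4 - 5*b^3 - 21*b^2 + 85*b + 100) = b*(b - 5)*(b^3 - 21*b - 20) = b*(b - 5)*(b + 1)*(b^2 - b - 20) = b*(b - 5)^2*(b + 1)*(b + 4)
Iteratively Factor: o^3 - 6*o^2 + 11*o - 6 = (o - 3)*(o^2 - 3*o + 2) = (o - 3)*(o - 2)*(o - 1)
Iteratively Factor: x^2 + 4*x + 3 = (x + 1)*(x + 3)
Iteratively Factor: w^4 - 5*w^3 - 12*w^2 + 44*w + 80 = (w - 4)*(w^3 - w^2 - 16*w - 20) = (w - 5)*(w - 4)*(w^2 + 4*w + 4) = (w - 5)*(w - 4)*(w + 2)*(w + 2)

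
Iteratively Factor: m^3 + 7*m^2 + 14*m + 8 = (m + 2)*(m^2 + 5*m + 4) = (m + 1)*(m + 2)*(m + 4)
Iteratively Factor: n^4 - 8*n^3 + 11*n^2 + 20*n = (n + 1)*(n^3 - 9*n^2 + 20*n) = (n - 4)*(n + 1)*(n^2 - 5*n) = (n - 5)*(n - 4)*(n + 1)*(n)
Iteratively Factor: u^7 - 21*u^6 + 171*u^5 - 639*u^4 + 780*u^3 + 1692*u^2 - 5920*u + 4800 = (u - 3)*(u^6 - 18*u^5 + 117*u^4 - 288*u^3 - 84*u^2 + 1440*u - 1600) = (u - 4)*(u - 3)*(u^5 - 14*u^4 + 61*u^3 - 44*u^2 - 260*u + 400) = (u - 4)*(u - 3)*(u + 2)*(u^4 - 16*u^3 + 93*u^2 - 230*u + 200) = (u - 4)*(u - 3)*(u - 2)*(u + 2)*(u^3 - 14*u^2 + 65*u - 100) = (u - 4)^2*(u - 3)*(u - 2)*(u + 2)*(u^2 - 10*u + 25) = (u - 5)*(u - 4)^2*(u - 3)*(u - 2)*(u + 2)*(u - 5)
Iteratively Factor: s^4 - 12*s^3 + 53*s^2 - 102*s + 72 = (s - 2)*(s^3 - 10*s^2 + 33*s - 36) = (s - 4)*(s - 2)*(s^2 - 6*s + 9) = (s - 4)*(s - 3)*(s - 2)*(s - 3)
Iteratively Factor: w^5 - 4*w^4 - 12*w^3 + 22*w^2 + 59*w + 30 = (w + 1)*(w^4 - 5*w^3 - 7*w^2 + 29*w + 30) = (w - 5)*(w + 1)*(w^3 - 7*w - 6) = (w - 5)*(w + 1)^2*(w^2 - w - 6) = (w - 5)*(w + 1)^2*(w + 2)*(w - 3)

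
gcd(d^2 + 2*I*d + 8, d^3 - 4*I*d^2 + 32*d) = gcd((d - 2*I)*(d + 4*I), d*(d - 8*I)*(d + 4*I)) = d + 4*I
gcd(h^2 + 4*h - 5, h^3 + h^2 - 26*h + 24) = h - 1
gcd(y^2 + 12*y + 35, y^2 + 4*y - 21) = y + 7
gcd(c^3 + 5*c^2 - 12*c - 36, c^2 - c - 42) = c + 6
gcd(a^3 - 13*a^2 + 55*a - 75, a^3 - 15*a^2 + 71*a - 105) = a^2 - 8*a + 15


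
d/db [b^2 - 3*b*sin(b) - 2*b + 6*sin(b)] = -3*b*cos(b) + 2*b - 3*sin(b) + 6*cos(b) - 2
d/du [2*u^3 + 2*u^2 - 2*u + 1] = 6*u^2 + 4*u - 2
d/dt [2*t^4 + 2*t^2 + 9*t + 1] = 8*t^3 + 4*t + 9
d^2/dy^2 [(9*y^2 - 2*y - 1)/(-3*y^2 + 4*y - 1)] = 12*(-15*y^3 + 18*y^2 - 9*y + 2)/(27*y^6 - 108*y^5 + 171*y^4 - 136*y^3 + 57*y^2 - 12*y + 1)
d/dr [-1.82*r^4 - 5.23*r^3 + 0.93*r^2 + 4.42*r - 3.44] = -7.28*r^3 - 15.69*r^2 + 1.86*r + 4.42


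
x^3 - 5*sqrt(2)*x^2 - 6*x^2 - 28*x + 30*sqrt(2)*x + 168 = (x - 6)*(x - 7*sqrt(2))*(x + 2*sqrt(2))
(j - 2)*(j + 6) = j^2 + 4*j - 12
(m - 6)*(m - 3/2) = m^2 - 15*m/2 + 9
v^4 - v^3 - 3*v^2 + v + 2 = (v - 2)*(v - 1)*(v + 1)^2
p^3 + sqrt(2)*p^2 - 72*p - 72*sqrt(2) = (p - 6*sqrt(2))*(p + sqrt(2))*(p + 6*sqrt(2))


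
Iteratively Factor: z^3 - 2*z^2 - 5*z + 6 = (z - 1)*(z^2 - z - 6) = (z - 3)*(z - 1)*(z + 2)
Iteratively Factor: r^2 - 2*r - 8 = (r + 2)*(r - 4)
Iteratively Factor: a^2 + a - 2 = (a + 2)*(a - 1)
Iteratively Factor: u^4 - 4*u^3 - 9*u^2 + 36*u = (u - 3)*(u^3 - u^2 - 12*u) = u*(u - 3)*(u^2 - u - 12) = u*(u - 3)*(u + 3)*(u - 4)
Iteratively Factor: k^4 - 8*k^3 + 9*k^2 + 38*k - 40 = (k + 2)*(k^3 - 10*k^2 + 29*k - 20) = (k - 5)*(k + 2)*(k^2 - 5*k + 4) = (k - 5)*(k - 1)*(k + 2)*(k - 4)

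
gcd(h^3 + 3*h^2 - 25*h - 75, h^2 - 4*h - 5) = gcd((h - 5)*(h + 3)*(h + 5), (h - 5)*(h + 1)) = h - 5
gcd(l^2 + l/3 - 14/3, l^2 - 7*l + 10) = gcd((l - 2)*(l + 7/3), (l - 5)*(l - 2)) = l - 2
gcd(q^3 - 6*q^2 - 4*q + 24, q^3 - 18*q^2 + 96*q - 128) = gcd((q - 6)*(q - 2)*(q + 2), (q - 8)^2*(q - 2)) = q - 2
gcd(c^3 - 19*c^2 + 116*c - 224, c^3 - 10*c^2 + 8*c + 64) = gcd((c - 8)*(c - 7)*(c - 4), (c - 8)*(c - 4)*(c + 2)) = c^2 - 12*c + 32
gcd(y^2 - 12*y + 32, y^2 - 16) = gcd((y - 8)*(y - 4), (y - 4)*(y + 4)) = y - 4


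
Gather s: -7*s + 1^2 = 1 - 7*s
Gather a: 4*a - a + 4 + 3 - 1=3*a + 6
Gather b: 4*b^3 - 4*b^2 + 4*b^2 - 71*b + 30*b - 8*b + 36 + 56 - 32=4*b^3 - 49*b + 60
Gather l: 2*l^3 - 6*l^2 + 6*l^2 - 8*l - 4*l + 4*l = 2*l^3 - 8*l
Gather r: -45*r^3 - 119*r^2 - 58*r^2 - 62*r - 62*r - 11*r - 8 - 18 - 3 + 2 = -45*r^3 - 177*r^2 - 135*r - 27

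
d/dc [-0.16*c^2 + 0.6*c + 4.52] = 0.6 - 0.32*c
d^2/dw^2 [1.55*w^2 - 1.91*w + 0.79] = 3.10000000000000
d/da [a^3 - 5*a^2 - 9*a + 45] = 3*a^2 - 10*a - 9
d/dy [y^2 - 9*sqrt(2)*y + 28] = 2*y - 9*sqrt(2)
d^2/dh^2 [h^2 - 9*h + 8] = 2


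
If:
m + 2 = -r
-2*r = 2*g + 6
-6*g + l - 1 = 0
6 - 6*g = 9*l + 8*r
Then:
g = 21/52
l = 89/26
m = 73/52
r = -177/52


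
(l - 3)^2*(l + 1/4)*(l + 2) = l^4 - 15*l^3/4 - 4*l^2 + 69*l/4 + 9/2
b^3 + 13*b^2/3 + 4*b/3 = b*(b + 1/3)*(b + 4)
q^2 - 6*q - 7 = (q - 7)*(q + 1)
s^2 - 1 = (s - 1)*(s + 1)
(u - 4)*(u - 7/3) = u^2 - 19*u/3 + 28/3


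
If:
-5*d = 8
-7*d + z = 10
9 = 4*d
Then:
No Solution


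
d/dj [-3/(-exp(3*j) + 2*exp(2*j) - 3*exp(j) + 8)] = (-9*exp(2*j) + 12*exp(j) - 9)*exp(j)/(exp(3*j) - 2*exp(2*j) + 3*exp(j) - 8)^2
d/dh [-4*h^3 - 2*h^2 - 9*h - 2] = -12*h^2 - 4*h - 9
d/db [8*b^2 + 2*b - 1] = 16*b + 2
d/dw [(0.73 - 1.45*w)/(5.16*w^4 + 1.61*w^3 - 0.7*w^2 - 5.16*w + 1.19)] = (22.446*w^4 - 10.3982*w^3 - 4.5409*w^2 + 1.022*w + 2.0413)/(26.6256*w^8 + 16.6152*w^7 - 4.6319*w^6 - 55.5052*w^5 - 3.8444*w^4 + 11.0558*w^3 + 24.9596*w^2 - 12.2808*w + 1.4161)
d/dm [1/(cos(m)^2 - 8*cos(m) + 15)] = 2*(cos(m) - 4)*sin(m)/(cos(m)^2 - 8*cos(m) + 15)^2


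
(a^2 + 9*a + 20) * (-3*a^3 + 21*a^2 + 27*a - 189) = -3*a^5 - 6*a^4 + 156*a^3 + 474*a^2 - 1161*a - 3780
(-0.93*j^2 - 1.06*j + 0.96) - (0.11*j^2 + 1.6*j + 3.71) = -1.04*j^2 - 2.66*j - 2.75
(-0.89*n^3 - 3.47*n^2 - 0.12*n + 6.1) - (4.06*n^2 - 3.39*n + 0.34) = -0.89*n^3 - 7.53*n^2 + 3.27*n + 5.76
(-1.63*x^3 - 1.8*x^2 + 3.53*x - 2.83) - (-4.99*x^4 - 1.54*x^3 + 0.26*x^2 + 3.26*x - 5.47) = 4.99*x^4 - 0.0899999999999999*x^3 - 2.06*x^2 + 0.27*x + 2.64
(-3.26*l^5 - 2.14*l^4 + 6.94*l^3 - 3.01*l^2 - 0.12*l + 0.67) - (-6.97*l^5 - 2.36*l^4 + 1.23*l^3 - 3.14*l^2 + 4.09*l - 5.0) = 3.71*l^5 + 0.22*l^4 + 5.71*l^3 + 0.13*l^2 - 4.21*l + 5.67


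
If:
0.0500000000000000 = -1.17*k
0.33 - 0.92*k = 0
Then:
No Solution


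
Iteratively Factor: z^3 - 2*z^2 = (z - 2)*(z^2) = z*(z - 2)*(z)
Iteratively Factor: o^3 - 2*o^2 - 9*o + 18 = (o + 3)*(o^2 - 5*o + 6) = (o - 3)*(o + 3)*(o - 2)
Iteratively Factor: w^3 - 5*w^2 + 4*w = (w - 1)*(w^2 - 4*w) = (w - 4)*(w - 1)*(w)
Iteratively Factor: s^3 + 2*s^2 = (s)*(s^2 + 2*s) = s^2*(s + 2)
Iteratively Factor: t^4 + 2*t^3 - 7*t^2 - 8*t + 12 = (t - 2)*(t^3 + 4*t^2 + t - 6) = (t - 2)*(t + 3)*(t^2 + t - 2) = (t - 2)*(t + 2)*(t + 3)*(t - 1)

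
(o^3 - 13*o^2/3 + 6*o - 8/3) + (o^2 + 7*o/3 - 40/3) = o^3 - 10*o^2/3 + 25*o/3 - 16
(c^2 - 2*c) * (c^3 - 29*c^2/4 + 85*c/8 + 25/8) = c^5 - 37*c^4/4 + 201*c^3/8 - 145*c^2/8 - 25*c/4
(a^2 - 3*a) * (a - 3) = a^3 - 6*a^2 + 9*a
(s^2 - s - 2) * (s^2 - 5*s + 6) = s^4 - 6*s^3 + 9*s^2 + 4*s - 12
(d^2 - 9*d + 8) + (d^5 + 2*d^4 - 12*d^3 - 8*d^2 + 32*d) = d^5 + 2*d^4 - 12*d^3 - 7*d^2 + 23*d + 8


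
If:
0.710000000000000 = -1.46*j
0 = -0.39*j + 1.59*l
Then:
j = -0.49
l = -0.12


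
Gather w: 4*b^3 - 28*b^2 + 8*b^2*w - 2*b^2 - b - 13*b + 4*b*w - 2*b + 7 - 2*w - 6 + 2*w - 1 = 4*b^3 - 30*b^2 - 16*b + w*(8*b^2 + 4*b)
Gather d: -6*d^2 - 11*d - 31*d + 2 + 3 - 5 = -6*d^2 - 42*d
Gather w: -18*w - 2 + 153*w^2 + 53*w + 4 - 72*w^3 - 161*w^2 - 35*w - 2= -72*w^3 - 8*w^2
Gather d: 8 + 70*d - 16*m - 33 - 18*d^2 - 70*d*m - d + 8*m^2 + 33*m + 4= -18*d^2 + d*(69 - 70*m) + 8*m^2 + 17*m - 21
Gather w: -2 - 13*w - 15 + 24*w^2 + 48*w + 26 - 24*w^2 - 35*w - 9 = 0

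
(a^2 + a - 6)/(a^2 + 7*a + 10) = (a^2 + a - 6)/(a^2 + 7*a + 10)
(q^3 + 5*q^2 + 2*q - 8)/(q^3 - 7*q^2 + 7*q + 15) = (q^3 + 5*q^2 + 2*q - 8)/(q^3 - 7*q^2 + 7*q + 15)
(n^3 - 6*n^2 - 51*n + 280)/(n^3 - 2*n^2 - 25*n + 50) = (n^2 - n - 56)/(n^2 + 3*n - 10)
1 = 1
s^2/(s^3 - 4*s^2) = 1/(s - 4)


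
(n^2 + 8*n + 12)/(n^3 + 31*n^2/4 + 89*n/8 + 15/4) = 8*(n + 2)/(8*n^2 + 14*n + 5)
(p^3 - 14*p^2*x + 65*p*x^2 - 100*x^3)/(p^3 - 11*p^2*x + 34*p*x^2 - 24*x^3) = (p^2 - 10*p*x + 25*x^2)/(p^2 - 7*p*x + 6*x^2)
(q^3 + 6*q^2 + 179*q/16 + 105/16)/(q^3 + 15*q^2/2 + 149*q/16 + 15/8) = (4*q^2 + 19*q + 21)/(4*q^2 + 25*q + 6)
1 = 1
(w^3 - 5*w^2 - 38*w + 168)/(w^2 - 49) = (w^2 + 2*w - 24)/(w + 7)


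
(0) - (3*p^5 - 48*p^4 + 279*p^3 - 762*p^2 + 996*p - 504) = -3*p^5 + 48*p^4 - 279*p^3 + 762*p^2 - 996*p + 504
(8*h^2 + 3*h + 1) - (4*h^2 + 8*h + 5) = 4*h^2 - 5*h - 4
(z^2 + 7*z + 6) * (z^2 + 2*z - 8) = z^4 + 9*z^3 + 12*z^2 - 44*z - 48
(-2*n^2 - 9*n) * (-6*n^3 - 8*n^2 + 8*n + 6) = 12*n^5 + 70*n^4 + 56*n^3 - 84*n^2 - 54*n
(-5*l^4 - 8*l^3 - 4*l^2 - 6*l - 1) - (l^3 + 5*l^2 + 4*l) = -5*l^4 - 9*l^3 - 9*l^2 - 10*l - 1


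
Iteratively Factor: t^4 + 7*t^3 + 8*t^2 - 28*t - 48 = (t + 4)*(t^3 + 3*t^2 - 4*t - 12) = (t + 2)*(t + 4)*(t^2 + t - 6) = (t - 2)*(t + 2)*(t + 4)*(t + 3)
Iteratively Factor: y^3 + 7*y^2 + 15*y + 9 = (y + 3)*(y^2 + 4*y + 3) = (y + 1)*(y + 3)*(y + 3)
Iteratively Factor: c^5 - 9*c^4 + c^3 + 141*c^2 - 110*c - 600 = (c + 3)*(c^4 - 12*c^3 + 37*c^2 + 30*c - 200) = (c - 4)*(c + 3)*(c^3 - 8*c^2 + 5*c + 50) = (c - 5)*(c - 4)*(c + 3)*(c^2 - 3*c - 10) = (c - 5)*(c - 4)*(c + 2)*(c + 3)*(c - 5)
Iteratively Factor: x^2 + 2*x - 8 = (x - 2)*(x + 4)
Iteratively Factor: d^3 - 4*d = (d + 2)*(d^2 - 2*d) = (d - 2)*(d + 2)*(d)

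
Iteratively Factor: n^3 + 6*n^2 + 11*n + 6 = (n + 1)*(n^2 + 5*n + 6) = (n + 1)*(n + 2)*(n + 3)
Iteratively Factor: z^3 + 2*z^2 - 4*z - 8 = (z + 2)*(z^2 - 4) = (z + 2)^2*(z - 2)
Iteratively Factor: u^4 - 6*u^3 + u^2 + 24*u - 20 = (u - 5)*(u^3 - u^2 - 4*u + 4) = (u - 5)*(u - 2)*(u^2 + u - 2) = (u - 5)*(u - 2)*(u - 1)*(u + 2)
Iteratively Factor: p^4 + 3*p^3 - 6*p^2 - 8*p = (p)*(p^3 + 3*p^2 - 6*p - 8) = p*(p + 4)*(p^2 - p - 2) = p*(p - 2)*(p + 4)*(p + 1)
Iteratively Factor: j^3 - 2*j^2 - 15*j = (j + 3)*(j^2 - 5*j) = j*(j + 3)*(j - 5)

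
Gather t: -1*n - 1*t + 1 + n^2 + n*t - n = n^2 - 2*n + t*(n - 1) + 1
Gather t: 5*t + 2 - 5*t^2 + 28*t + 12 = -5*t^2 + 33*t + 14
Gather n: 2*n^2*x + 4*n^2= n^2*(2*x + 4)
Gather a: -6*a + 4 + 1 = 5 - 6*a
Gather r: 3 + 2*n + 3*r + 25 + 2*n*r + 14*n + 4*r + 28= 16*n + r*(2*n + 7) + 56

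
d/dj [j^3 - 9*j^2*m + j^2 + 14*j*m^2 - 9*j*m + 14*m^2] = 3*j^2 - 18*j*m + 2*j + 14*m^2 - 9*m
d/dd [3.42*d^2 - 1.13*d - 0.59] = 6.84*d - 1.13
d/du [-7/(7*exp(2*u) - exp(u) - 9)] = (98*exp(u) - 7)*exp(u)/(-7*exp(2*u) + exp(u) + 9)^2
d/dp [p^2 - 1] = 2*p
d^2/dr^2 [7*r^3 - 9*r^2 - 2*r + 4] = 42*r - 18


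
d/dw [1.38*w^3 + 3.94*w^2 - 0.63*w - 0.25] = 4.14*w^2 + 7.88*w - 0.63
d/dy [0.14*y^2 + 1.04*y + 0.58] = 0.28*y + 1.04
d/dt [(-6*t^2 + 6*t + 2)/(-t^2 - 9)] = 2*(3*t^2 + 56*t - 27)/(t^4 + 18*t^2 + 81)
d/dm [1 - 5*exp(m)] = -5*exp(m)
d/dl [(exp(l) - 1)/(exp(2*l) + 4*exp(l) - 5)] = -exp(l)/(exp(2*l) + 10*exp(l) + 25)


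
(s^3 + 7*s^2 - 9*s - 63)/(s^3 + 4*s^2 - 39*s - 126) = (s - 3)/(s - 6)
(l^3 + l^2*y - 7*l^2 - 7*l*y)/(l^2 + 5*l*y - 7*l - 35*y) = l*(l + y)/(l + 5*y)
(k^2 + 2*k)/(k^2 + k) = (k + 2)/(k + 1)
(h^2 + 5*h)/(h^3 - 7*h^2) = (h + 5)/(h*(h - 7))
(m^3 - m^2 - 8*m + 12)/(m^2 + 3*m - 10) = (m^2 + m - 6)/(m + 5)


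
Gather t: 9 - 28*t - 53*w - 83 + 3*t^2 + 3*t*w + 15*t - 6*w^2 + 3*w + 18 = 3*t^2 + t*(3*w - 13) - 6*w^2 - 50*w - 56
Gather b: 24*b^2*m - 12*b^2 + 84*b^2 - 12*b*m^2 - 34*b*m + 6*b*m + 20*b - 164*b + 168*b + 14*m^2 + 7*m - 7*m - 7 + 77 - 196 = b^2*(24*m + 72) + b*(-12*m^2 - 28*m + 24) + 14*m^2 - 126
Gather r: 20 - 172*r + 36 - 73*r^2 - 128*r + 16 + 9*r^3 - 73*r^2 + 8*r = 9*r^3 - 146*r^2 - 292*r + 72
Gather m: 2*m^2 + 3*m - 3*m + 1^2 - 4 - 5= 2*m^2 - 8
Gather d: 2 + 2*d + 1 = 2*d + 3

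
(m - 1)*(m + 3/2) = m^2 + m/2 - 3/2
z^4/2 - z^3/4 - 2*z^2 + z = z*(z/2 + 1)*(z - 2)*(z - 1/2)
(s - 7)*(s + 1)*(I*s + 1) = I*s^3 + s^2 - 6*I*s^2 - 6*s - 7*I*s - 7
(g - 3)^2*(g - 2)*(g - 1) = g^4 - 9*g^3 + 29*g^2 - 39*g + 18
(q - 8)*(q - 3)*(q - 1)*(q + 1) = q^4 - 11*q^3 + 23*q^2 + 11*q - 24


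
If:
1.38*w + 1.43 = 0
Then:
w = -1.04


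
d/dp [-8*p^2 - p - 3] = -16*p - 1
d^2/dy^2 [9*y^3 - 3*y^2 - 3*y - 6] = 54*y - 6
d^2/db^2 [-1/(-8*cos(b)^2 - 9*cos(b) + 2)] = (-256*sin(b)^4 + 273*sin(b)^2 + 252*cos(b) - 54*cos(3*b) + 177)/(-8*sin(b)^2 + 9*cos(b) + 6)^3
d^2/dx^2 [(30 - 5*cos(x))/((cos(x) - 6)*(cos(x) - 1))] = 5*(cos(x) + 2)/(cos(x) - 1)^2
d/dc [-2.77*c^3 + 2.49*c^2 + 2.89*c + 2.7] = -8.31*c^2 + 4.98*c + 2.89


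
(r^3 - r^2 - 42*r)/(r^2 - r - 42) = r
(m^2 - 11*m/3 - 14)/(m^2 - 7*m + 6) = (m + 7/3)/(m - 1)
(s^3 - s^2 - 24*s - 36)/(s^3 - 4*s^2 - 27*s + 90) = (s^2 + 5*s + 6)/(s^2 + 2*s - 15)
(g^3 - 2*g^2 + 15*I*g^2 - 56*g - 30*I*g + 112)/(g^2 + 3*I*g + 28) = (g^2 + g*(-2 + 8*I) - 16*I)/(g - 4*I)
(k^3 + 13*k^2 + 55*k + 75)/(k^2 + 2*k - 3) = (k^2 + 10*k + 25)/(k - 1)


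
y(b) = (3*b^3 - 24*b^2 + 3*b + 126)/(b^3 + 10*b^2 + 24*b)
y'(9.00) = 0.11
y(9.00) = 0.23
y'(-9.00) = 10.63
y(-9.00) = 29.87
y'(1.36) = -2.69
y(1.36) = 1.74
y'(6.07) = 0.09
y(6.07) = -0.09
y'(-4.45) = -236.75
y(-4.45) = -202.00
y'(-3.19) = -73.72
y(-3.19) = 31.01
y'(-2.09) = -9.38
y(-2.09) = 0.80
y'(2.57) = -0.54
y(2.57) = 0.18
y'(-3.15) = -66.06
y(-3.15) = 28.22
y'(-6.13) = 6910.21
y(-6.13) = 875.03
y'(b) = (-3*b^2 - 20*b - 24)*(3*b^3 - 24*b^2 + 3*b + 126)/(b^3 + 10*b^2 + 24*b)^2 + (9*b^2 - 48*b + 3)/(b^3 + 10*b^2 + 24*b)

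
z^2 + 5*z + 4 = (z + 1)*(z + 4)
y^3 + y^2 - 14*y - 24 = (y - 4)*(y + 2)*(y + 3)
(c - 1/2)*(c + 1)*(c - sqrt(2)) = c^3 - sqrt(2)*c^2 + c^2/2 - sqrt(2)*c/2 - c/2 + sqrt(2)/2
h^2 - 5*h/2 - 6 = (h - 4)*(h + 3/2)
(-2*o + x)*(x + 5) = -2*o*x - 10*o + x^2 + 5*x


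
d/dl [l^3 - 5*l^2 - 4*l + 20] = 3*l^2 - 10*l - 4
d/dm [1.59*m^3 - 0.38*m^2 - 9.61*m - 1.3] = 4.77*m^2 - 0.76*m - 9.61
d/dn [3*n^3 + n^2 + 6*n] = 9*n^2 + 2*n + 6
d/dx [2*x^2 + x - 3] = 4*x + 1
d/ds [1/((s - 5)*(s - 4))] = (9 - 2*s)/(s^4 - 18*s^3 + 121*s^2 - 360*s + 400)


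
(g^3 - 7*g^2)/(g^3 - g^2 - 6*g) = g*(7 - g)/(-g^2 + g + 6)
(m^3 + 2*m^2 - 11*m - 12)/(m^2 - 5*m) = (m^3 + 2*m^2 - 11*m - 12)/(m*(m - 5))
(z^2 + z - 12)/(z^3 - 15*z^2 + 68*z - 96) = (z + 4)/(z^2 - 12*z + 32)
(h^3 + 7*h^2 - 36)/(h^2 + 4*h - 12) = h + 3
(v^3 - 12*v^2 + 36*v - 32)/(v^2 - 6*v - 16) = (v^2 - 4*v + 4)/(v + 2)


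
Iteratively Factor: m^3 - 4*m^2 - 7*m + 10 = (m - 1)*(m^2 - 3*m - 10) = (m - 5)*(m - 1)*(m + 2)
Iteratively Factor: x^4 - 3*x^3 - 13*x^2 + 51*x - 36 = (x - 1)*(x^3 - 2*x^2 - 15*x + 36) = (x - 3)*(x - 1)*(x^2 + x - 12) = (x - 3)^2*(x - 1)*(x + 4)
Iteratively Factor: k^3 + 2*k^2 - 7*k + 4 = (k - 1)*(k^2 + 3*k - 4) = (k - 1)^2*(k + 4)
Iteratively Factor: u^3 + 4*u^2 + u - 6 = (u - 1)*(u^2 + 5*u + 6) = (u - 1)*(u + 3)*(u + 2)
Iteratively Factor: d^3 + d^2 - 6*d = (d)*(d^2 + d - 6) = d*(d + 3)*(d - 2)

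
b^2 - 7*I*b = b*(b - 7*I)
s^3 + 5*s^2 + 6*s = s*(s + 2)*(s + 3)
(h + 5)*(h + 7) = h^2 + 12*h + 35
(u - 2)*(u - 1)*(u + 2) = u^3 - u^2 - 4*u + 4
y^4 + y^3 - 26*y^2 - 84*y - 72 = (y - 6)*(y + 2)^2*(y + 3)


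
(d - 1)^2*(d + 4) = d^3 + 2*d^2 - 7*d + 4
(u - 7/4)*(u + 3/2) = u^2 - u/4 - 21/8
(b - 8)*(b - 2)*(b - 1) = b^3 - 11*b^2 + 26*b - 16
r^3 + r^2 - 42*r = r*(r - 6)*(r + 7)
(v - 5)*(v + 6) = v^2 + v - 30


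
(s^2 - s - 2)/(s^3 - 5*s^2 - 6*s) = (s - 2)/(s*(s - 6))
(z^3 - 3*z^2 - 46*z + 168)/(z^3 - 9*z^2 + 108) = (z^2 + 3*z - 28)/(z^2 - 3*z - 18)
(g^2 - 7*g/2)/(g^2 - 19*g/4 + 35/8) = 4*g/(4*g - 5)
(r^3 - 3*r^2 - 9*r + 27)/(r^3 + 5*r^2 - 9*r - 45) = (r - 3)/(r + 5)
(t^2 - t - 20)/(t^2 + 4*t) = (t - 5)/t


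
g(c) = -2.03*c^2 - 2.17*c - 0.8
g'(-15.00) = 58.73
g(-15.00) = -425.00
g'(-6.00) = 22.19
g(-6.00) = -60.86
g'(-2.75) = 9.00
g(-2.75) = -10.18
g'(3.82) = -17.68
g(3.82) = -38.71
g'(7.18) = -31.32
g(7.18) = -121.03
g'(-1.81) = 5.18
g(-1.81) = -3.52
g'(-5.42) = 19.84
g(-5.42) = -48.67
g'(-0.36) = -0.71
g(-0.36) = -0.28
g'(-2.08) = 6.27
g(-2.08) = -5.07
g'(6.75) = -29.58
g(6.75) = -107.94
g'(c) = -4.06*c - 2.17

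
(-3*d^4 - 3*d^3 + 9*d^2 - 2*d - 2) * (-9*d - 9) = 27*d^5 + 54*d^4 - 54*d^3 - 63*d^2 + 36*d + 18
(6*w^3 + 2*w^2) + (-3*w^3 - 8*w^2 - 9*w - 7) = 3*w^3 - 6*w^2 - 9*w - 7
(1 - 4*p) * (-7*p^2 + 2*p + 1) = 28*p^3 - 15*p^2 - 2*p + 1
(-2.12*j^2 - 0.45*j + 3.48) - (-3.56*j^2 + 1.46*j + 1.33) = 1.44*j^2 - 1.91*j + 2.15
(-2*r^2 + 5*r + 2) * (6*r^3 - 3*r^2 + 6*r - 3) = -12*r^5 + 36*r^4 - 15*r^3 + 30*r^2 - 3*r - 6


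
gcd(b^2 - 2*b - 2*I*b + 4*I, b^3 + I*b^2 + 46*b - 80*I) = b - 2*I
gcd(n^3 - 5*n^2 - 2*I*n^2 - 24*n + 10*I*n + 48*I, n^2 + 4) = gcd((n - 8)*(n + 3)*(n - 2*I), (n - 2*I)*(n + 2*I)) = n - 2*I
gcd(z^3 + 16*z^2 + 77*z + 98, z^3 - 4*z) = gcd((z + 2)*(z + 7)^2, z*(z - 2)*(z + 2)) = z + 2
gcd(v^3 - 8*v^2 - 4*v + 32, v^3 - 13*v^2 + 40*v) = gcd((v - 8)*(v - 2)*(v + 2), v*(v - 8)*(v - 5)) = v - 8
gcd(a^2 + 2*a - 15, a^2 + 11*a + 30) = a + 5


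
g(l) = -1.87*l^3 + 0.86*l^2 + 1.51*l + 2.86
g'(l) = -5.61*l^2 + 1.72*l + 1.51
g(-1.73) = 12.50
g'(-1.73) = -18.26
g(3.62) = -69.11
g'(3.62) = -65.78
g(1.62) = -0.39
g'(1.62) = -10.43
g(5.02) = -204.45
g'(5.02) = -131.23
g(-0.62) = 2.70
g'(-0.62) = -1.71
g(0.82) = 3.65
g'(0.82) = -0.85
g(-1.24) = 5.88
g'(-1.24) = -9.25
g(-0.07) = 2.76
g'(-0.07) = 1.36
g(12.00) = -3086.54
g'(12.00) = -785.69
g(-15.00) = 6484.96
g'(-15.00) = -1286.54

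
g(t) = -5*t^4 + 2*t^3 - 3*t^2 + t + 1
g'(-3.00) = 613.00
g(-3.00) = -488.00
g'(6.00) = -4139.00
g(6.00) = -6149.00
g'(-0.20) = 2.60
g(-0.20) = 0.66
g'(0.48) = -2.71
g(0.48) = 0.74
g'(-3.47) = 929.70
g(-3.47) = -847.07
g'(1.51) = -63.24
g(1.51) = -23.44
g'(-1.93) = 178.71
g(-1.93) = -95.86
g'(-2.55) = 386.94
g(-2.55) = -265.63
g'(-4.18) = 1591.61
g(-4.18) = -1728.09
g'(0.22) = -0.24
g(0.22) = 1.08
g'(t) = -20*t^3 + 6*t^2 - 6*t + 1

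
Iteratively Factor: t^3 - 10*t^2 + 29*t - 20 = (t - 4)*(t^2 - 6*t + 5) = (t - 5)*(t - 4)*(t - 1)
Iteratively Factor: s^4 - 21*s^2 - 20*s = (s + 4)*(s^3 - 4*s^2 - 5*s) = s*(s + 4)*(s^2 - 4*s - 5) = s*(s + 1)*(s + 4)*(s - 5)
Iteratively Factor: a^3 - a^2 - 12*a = (a)*(a^2 - a - 12) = a*(a + 3)*(a - 4)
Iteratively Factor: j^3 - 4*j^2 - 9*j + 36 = (j - 3)*(j^2 - j - 12) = (j - 4)*(j - 3)*(j + 3)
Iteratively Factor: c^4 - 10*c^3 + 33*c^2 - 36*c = (c - 3)*(c^3 - 7*c^2 + 12*c) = (c - 3)^2*(c^2 - 4*c) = c*(c - 3)^2*(c - 4)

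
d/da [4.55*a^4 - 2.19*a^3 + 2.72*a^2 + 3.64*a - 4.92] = 18.2*a^3 - 6.57*a^2 + 5.44*a + 3.64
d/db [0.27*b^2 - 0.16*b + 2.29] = 0.54*b - 0.16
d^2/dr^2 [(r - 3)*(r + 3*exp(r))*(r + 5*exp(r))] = 8*r^2*exp(r) + 60*r*exp(2*r) + 8*r*exp(r) + 6*r - 120*exp(2*r) - 32*exp(r) - 6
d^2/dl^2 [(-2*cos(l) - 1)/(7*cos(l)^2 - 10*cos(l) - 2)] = 4*(-441*(1 - cos(2*l))^2*cos(l) - 168*(1 - cos(2*l))^2 - 25*cos(l) - 494*cos(2*l) - 273*cos(3*l) + 98*cos(5*l) + 474)/(20*cos(l) - 7*cos(2*l) - 3)^3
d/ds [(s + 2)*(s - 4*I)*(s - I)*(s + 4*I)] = 4*s^3 + 3*s^2*(2 - I) + 4*s*(8 - I) + 32 - 16*I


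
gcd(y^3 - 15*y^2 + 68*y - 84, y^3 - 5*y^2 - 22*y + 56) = y^2 - 9*y + 14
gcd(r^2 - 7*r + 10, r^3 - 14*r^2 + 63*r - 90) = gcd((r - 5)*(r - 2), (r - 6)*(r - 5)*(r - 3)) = r - 5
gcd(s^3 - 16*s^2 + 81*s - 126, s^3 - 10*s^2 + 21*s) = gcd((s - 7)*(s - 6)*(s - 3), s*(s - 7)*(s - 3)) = s^2 - 10*s + 21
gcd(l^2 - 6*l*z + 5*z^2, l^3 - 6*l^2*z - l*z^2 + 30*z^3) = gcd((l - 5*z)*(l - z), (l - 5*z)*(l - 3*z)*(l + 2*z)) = -l + 5*z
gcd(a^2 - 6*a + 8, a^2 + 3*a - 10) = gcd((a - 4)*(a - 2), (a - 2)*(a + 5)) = a - 2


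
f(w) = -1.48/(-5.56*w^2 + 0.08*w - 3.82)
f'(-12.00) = 0.00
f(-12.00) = 0.00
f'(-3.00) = 0.02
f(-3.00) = 0.03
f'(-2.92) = 0.02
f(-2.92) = 0.03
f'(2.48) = -0.03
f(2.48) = 0.04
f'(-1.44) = 0.10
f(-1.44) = 0.10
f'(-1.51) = 0.09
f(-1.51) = 0.09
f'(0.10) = -0.10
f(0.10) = 0.38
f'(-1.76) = 0.06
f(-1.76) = 0.07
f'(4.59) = -0.01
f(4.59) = 0.01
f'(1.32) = -0.12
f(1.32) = 0.11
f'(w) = -1.48*(11.12*w - 0.08)/(-5.56*w^2 + 0.08*w - 3.82)^2 = (0.1184 - 16.4576*w)/(5.56*w^2 - 0.08*w + 3.82)^2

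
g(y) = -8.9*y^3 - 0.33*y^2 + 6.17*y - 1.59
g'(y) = -26.7*y^2 - 0.66*y + 6.17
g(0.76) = -1.00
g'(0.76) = -9.75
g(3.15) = -263.61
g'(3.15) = -260.84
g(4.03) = -564.60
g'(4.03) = -430.12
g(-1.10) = 3.07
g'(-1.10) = -25.41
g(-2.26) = 85.51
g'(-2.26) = -128.71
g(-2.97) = 210.34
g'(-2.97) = -227.39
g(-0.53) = -3.63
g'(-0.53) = -0.98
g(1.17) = -9.08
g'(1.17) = -31.15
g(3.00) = -226.35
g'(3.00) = -236.11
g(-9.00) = 6404.25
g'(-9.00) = -2150.59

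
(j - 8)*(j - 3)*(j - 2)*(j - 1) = j^4 - 14*j^3 + 59*j^2 - 94*j + 48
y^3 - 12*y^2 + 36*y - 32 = (y - 8)*(y - 2)^2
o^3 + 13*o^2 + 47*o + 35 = (o + 1)*(o + 5)*(o + 7)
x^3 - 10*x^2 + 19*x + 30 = (x - 6)*(x - 5)*(x + 1)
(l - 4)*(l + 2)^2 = l^3 - 12*l - 16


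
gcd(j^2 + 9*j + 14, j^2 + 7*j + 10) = j + 2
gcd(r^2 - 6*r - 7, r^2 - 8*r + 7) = r - 7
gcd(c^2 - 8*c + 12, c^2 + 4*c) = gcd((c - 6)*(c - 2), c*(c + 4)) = 1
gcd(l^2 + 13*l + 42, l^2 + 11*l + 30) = l + 6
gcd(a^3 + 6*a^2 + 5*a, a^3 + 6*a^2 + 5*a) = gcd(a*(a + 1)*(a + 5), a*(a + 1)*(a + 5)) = a^3 + 6*a^2 + 5*a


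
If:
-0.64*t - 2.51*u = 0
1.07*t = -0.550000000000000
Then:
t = -0.51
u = 0.13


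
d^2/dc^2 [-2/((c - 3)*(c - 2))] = 4*(-(c - 3)^2 - (c - 3)*(c - 2) - (c - 2)^2)/((c - 3)^3*(c - 2)^3)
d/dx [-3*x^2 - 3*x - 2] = -6*x - 3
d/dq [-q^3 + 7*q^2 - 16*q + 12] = -3*q^2 + 14*q - 16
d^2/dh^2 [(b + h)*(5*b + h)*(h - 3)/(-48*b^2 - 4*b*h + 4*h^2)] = 3*b*(-268*b^4 - 204*b^3*h + 137*b^3 - 84*b^2*h^2 + 201*b^2*h - 8*b*h^3 + 51*b*h^2 + 7*h^3)/(2*(1728*b^6 + 432*b^5*h - 396*b^4*h^2 - 71*b^3*h^3 + 33*b^2*h^4 + 3*b*h^5 - h^6))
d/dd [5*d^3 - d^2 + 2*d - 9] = 15*d^2 - 2*d + 2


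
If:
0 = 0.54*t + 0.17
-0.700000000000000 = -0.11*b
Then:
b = 6.36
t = -0.31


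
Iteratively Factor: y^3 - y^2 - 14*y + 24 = (y - 3)*(y^2 + 2*y - 8) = (y - 3)*(y + 4)*(y - 2)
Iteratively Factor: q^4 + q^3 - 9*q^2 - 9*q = (q + 3)*(q^3 - 2*q^2 - 3*q) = (q + 1)*(q + 3)*(q^2 - 3*q) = q*(q + 1)*(q + 3)*(q - 3)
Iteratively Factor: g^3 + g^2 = (g)*(g^2 + g) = g^2*(g + 1)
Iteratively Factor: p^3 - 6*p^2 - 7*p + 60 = (p - 4)*(p^2 - 2*p - 15) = (p - 4)*(p + 3)*(p - 5)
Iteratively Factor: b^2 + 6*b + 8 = (b + 4)*(b + 2)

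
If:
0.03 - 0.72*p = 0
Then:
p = 0.04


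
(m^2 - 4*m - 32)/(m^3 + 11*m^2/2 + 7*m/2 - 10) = 2*(m - 8)/(2*m^2 + 3*m - 5)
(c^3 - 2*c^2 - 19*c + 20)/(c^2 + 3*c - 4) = c - 5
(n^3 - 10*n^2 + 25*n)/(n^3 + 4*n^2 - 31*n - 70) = n*(n - 5)/(n^2 + 9*n + 14)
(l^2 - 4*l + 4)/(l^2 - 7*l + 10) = (l - 2)/(l - 5)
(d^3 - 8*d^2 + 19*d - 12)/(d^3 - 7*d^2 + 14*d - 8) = (d - 3)/(d - 2)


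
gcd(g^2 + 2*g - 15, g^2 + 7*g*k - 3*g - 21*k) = g - 3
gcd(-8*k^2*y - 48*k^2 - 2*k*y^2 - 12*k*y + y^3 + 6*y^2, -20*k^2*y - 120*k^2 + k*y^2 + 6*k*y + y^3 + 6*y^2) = -4*k*y - 24*k + y^2 + 6*y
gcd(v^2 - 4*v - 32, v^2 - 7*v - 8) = v - 8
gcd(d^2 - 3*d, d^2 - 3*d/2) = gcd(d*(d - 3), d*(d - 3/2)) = d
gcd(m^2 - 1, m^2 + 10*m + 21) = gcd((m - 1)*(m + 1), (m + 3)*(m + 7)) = 1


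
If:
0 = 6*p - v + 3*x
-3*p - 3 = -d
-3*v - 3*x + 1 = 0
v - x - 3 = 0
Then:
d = 35/6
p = 17/18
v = 5/3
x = -4/3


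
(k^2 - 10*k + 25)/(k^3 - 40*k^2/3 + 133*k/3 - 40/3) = 3*(k - 5)/(3*k^2 - 25*k + 8)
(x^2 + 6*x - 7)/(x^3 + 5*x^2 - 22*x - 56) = (x - 1)/(x^2 - 2*x - 8)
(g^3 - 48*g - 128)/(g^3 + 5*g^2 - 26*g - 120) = (g^2 - 4*g - 32)/(g^2 + g - 30)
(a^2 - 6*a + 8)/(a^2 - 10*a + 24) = (a - 2)/(a - 6)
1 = 1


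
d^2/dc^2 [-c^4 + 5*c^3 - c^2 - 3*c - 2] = -12*c^2 + 30*c - 2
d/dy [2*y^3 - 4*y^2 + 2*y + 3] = 6*y^2 - 8*y + 2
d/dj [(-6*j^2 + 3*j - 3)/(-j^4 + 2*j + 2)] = 3*((1 - 4*j)*(-j^4 + 2*j + 2) - 2*(2*j^3 - 1)*(2*j^2 - j + 1))/(-j^4 + 2*j + 2)^2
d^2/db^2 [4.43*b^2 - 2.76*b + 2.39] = 8.86000000000000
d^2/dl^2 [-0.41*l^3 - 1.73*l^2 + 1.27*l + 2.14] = -2.46*l - 3.46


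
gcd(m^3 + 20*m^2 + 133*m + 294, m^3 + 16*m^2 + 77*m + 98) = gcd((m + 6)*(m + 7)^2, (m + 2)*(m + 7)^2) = m^2 + 14*m + 49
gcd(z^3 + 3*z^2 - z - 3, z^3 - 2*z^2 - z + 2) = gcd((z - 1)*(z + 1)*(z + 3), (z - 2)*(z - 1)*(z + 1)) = z^2 - 1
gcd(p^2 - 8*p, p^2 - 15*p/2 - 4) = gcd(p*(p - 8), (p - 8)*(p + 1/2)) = p - 8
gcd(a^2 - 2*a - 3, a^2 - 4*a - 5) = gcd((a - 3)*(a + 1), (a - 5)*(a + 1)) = a + 1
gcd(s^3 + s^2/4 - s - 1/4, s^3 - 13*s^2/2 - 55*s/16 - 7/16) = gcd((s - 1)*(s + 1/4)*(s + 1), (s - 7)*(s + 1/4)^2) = s + 1/4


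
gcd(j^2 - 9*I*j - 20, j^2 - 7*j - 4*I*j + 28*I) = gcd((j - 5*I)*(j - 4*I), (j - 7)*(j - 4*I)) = j - 4*I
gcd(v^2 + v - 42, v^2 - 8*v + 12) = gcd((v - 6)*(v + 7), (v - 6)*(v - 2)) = v - 6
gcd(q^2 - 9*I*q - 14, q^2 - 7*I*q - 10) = q - 2*I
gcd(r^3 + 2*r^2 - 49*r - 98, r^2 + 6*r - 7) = r + 7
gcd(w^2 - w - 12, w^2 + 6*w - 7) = 1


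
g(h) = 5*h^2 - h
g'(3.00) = 29.00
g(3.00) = 42.00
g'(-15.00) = -151.00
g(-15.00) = 1140.00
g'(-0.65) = -7.50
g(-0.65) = 2.76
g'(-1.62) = -17.20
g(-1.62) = 14.74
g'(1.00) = 9.00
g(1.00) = 4.00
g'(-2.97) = -30.70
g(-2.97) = 47.07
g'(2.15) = 20.50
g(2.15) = 20.96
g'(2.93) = 28.30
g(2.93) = 39.99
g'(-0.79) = -8.90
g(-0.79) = 3.91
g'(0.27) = 1.70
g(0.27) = 0.09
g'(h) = 10*h - 1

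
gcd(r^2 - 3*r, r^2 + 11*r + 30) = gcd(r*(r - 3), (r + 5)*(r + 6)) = 1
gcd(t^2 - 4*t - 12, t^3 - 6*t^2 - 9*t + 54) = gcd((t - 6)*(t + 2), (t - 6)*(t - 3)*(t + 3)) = t - 6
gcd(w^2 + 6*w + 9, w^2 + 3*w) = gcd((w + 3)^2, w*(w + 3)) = w + 3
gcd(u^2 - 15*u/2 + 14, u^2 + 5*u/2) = 1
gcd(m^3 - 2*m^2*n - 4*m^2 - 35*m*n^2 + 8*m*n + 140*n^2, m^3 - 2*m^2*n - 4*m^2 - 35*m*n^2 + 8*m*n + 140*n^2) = m^3 - 2*m^2*n - 4*m^2 - 35*m*n^2 + 8*m*n + 140*n^2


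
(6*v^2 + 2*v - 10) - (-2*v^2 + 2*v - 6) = 8*v^2 - 4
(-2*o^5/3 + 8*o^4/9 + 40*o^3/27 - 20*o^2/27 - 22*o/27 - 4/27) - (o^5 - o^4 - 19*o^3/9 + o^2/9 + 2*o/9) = -5*o^5/3 + 17*o^4/9 + 97*o^3/27 - 23*o^2/27 - 28*o/27 - 4/27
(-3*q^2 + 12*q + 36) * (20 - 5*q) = 15*q^3 - 120*q^2 + 60*q + 720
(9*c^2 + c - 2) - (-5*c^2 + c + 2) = 14*c^2 - 4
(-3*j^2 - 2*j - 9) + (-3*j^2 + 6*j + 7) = -6*j^2 + 4*j - 2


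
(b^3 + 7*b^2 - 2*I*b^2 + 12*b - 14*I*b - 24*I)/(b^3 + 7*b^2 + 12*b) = (b - 2*I)/b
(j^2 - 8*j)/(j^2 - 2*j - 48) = j/(j + 6)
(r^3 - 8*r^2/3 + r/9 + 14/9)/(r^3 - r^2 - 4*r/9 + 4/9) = (3*r - 7)/(3*r - 2)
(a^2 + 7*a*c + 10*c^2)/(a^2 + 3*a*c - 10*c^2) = (a + 2*c)/(a - 2*c)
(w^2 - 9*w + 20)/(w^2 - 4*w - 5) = (w - 4)/(w + 1)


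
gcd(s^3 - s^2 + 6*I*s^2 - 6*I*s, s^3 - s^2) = s^2 - s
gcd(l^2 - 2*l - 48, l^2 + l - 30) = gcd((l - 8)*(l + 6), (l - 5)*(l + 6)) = l + 6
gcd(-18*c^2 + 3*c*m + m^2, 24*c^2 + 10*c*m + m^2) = 6*c + m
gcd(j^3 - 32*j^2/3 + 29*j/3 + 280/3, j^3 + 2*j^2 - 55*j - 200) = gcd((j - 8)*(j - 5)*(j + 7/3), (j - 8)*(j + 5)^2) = j - 8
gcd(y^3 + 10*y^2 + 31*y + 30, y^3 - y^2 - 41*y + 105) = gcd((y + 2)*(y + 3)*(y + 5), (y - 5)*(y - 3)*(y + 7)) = 1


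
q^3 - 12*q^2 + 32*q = q*(q - 8)*(q - 4)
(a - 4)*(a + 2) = a^2 - 2*a - 8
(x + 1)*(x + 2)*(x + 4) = x^3 + 7*x^2 + 14*x + 8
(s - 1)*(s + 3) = s^2 + 2*s - 3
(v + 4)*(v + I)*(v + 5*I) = v^3 + 4*v^2 + 6*I*v^2 - 5*v + 24*I*v - 20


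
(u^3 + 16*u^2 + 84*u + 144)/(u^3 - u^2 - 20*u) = (u^2 + 12*u + 36)/(u*(u - 5))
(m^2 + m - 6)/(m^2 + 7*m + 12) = (m - 2)/(m + 4)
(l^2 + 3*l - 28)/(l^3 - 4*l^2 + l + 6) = (l^2 + 3*l - 28)/(l^3 - 4*l^2 + l + 6)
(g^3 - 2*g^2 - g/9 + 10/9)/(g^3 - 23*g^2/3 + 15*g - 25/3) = (g + 2/3)/(g - 5)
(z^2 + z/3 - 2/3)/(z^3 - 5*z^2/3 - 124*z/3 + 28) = (z + 1)/(z^2 - z - 42)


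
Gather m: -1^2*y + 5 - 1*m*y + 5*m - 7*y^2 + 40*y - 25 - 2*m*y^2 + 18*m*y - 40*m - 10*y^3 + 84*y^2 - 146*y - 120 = m*(-2*y^2 + 17*y - 35) - 10*y^3 + 77*y^2 - 107*y - 140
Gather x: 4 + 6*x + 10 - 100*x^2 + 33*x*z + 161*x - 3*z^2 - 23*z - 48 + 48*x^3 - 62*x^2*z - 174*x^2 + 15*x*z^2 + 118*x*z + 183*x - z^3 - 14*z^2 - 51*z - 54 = 48*x^3 + x^2*(-62*z - 274) + x*(15*z^2 + 151*z + 350) - z^3 - 17*z^2 - 74*z - 88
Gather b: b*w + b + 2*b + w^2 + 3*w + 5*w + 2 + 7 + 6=b*(w + 3) + w^2 + 8*w + 15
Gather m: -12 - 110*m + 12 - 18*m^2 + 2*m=-18*m^2 - 108*m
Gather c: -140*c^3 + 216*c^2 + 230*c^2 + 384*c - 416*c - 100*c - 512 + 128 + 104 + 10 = -140*c^3 + 446*c^2 - 132*c - 270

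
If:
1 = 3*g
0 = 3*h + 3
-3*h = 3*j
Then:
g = 1/3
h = -1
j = 1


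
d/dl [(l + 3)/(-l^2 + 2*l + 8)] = (-l^2 + 2*l + 2*(l - 1)*(l + 3) + 8)/(-l^2 + 2*l + 8)^2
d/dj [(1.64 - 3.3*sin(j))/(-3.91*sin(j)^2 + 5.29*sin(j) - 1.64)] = (-12.903*sin(j)^2 + 12.8248*sin(j) - 3.2636)*cos(j)/(15.2881*sin(j)^4 - 41.3678*sin(j)^3 + 40.8089*sin(j)^2 - 17.3512*sin(j) + 2.6896)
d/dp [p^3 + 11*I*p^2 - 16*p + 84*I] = 3*p^2 + 22*I*p - 16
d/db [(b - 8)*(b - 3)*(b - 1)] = 3*b^2 - 24*b + 35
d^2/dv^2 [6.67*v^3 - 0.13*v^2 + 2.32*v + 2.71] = 40.02*v - 0.26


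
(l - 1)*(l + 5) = l^2 + 4*l - 5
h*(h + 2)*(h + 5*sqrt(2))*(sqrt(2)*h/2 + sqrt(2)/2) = sqrt(2)*h^4/2 + 3*sqrt(2)*h^3/2 + 5*h^3 + sqrt(2)*h^2 + 15*h^2 + 10*h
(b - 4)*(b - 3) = b^2 - 7*b + 12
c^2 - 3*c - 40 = (c - 8)*(c + 5)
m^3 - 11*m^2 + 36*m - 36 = (m - 6)*(m - 3)*(m - 2)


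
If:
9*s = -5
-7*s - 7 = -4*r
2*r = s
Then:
No Solution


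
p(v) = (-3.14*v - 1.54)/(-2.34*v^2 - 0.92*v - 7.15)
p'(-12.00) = -0.01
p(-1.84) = -0.32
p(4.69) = 0.26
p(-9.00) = -0.14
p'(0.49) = 0.24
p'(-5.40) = -0.03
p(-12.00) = -0.11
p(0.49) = 0.38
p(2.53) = 0.39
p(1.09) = 0.45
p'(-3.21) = -0.04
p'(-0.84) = 0.34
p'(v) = (-3.14*v - 1.54)*(4.68*v + 0.92)/(-2.34*v^2 - 0.92*v - 7.15)^2 - 3.14/(-2.34*v^2 - 0.92*v - 7.15)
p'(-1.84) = 0.05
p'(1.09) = 0.04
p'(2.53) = -0.07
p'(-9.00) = -0.01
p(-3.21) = -0.30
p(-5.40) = -0.22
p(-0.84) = -0.14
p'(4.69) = -0.04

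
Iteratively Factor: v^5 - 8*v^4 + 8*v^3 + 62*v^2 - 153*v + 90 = (v - 5)*(v^4 - 3*v^3 - 7*v^2 + 27*v - 18) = (v - 5)*(v - 2)*(v^3 - v^2 - 9*v + 9) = (v - 5)*(v - 3)*(v - 2)*(v^2 + 2*v - 3) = (v - 5)*(v - 3)*(v - 2)*(v - 1)*(v + 3)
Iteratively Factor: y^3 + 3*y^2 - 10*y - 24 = (y - 3)*(y^2 + 6*y + 8) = (y - 3)*(y + 4)*(y + 2)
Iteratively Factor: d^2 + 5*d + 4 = (d + 1)*(d + 4)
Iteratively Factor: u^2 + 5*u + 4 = (u + 1)*(u + 4)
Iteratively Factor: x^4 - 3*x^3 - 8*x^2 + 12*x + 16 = (x + 1)*(x^3 - 4*x^2 - 4*x + 16) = (x - 4)*(x + 1)*(x^2 - 4) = (x - 4)*(x + 1)*(x + 2)*(x - 2)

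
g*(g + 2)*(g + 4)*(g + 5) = g^4 + 11*g^3 + 38*g^2 + 40*g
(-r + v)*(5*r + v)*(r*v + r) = -5*r^3*v - 5*r^3 + 4*r^2*v^2 + 4*r^2*v + r*v^3 + r*v^2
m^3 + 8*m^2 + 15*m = m*(m + 3)*(m + 5)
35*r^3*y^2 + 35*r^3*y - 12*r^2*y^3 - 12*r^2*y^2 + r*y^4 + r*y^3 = y*(-7*r + y)*(-5*r + y)*(r*y + r)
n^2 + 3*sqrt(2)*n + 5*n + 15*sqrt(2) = (n + 5)*(n + 3*sqrt(2))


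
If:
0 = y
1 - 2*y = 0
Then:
No Solution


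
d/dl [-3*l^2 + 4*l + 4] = 4 - 6*l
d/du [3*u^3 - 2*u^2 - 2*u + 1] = 9*u^2 - 4*u - 2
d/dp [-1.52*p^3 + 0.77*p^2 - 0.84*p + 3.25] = -4.56*p^2 + 1.54*p - 0.84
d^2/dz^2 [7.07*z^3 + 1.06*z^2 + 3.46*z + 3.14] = 42.42*z + 2.12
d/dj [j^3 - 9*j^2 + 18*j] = 3*j^2 - 18*j + 18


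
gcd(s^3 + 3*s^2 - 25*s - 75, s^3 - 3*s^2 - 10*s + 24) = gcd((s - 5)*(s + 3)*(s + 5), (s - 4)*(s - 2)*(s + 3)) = s + 3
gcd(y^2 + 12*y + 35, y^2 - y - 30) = y + 5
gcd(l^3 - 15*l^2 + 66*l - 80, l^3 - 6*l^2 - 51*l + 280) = l^2 - 13*l + 40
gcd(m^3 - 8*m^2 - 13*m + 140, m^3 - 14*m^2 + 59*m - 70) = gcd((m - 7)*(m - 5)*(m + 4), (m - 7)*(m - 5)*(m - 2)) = m^2 - 12*m + 35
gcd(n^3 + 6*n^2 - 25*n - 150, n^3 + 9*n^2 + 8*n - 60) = n^2 + 11*n + 30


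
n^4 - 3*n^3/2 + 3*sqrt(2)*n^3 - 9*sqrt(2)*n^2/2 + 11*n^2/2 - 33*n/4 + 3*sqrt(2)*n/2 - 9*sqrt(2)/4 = (n - 3/2)*(n + sqrt(2)/2)*(n + sqrt(2))*(n + 3*sqrt(2)/2)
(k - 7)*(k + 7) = k^2 - 49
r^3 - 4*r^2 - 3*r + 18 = (r - 3)^2*(r + 2)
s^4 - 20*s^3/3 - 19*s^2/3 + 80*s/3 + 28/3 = (s - 7)*(s - 2)*(s + 1/3)*(s + 2)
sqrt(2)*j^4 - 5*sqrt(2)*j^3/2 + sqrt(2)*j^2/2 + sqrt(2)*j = j*(j - 2)*(j - 1)*(sqrt(2)*j + sqrt(2)/2)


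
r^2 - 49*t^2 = (r - 7*t)*(r + 7*t)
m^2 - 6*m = m*(m - 6)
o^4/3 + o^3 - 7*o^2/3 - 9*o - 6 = (o/3 + 1)*(o - 3)*(o + 1)*(o + 2)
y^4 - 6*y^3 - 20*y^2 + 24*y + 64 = (y - 8)*(y - 2)*(y + 2)^2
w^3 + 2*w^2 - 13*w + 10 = (w - 2)*(w - 1)*(w + 5)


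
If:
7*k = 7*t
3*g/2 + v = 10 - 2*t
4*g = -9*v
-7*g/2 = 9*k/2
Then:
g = -20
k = 140/9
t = 140/9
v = 80/9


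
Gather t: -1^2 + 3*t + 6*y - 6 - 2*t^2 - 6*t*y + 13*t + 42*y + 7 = -2*t^2 + t*(16 - 6*y) + 48*y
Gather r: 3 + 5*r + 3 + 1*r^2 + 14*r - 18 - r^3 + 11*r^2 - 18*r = -r^3 + 12*r^2 + r - 12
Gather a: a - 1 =a - 1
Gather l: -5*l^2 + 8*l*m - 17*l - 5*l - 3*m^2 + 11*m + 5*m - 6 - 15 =-5*l^2 + l*(8*m - 22) - 3*m^2 + 16*m - 21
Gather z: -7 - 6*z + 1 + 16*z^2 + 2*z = 16*z^2 - 4*z - 6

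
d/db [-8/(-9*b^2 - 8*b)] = 16*(-9*b - 4)/(b^2*(9*b + 8)^2)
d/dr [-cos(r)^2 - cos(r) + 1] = sin(r) + sin(2*r)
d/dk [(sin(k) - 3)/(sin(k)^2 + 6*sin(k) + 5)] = (6*sin(k) + cos(k)^2 + 22)*cos(k)/(sin(k)^2 + 6*sin(k) + 5)^2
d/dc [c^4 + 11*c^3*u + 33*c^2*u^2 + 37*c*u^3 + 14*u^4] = 4*c^3 + 33*c^2*u + 66*c*u^2 + 37*u^3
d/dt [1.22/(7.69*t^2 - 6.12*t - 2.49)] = (7.4664 - 18.7636*t)/(-7.69*t^2 + 6.12*t + 2.49)^2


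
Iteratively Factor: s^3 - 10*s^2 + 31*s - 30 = (s - 5)*(s^2 - 5*s + 6) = (s - 5)*(s - 3)*(s - 2)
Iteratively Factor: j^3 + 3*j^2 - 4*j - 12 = (j + 3)*(j^2 - 4) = (j + 2)*(j + 3)*(j - 2)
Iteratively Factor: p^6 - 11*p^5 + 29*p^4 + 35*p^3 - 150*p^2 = (p)*(p^5 - 11*p^4 + 29*p^3 + 35*p^2 - 150*p) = p*(p - 3)*(p^4 - 8*p^3 + 5*p^2 + 50*p) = p^2*(p - 3)*(p^3 - 8*p^2 + 5*p + 50) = p^2*(p - 5)*(p - 3)*(p^2 - 3*p - 10) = p^2*(p - 5)^2*(p - 3)*(p + 2)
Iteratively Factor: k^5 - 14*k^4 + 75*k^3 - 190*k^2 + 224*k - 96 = (k - 2)*(k^4 - 12*k^3 + 51*k^2 - 88*k + 48) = (k - 4)*(k - 2)*(k^3 - 8*k^2 + 19*k - 12) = (k - 4)*(k - 3)*(k - 2)*(k^2 - 5*k + 4) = (k - 4)^2*(k - 3)*(k - 2)*(k - 1)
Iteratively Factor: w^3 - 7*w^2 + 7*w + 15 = (w - 5)*(w^2 - 2*w - 3) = (w - 5)*(w - 3)*(w + 1)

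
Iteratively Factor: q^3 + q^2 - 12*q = (q - 3)*(q^2 + 4*q) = (q - 3)*(q + 4)*(q)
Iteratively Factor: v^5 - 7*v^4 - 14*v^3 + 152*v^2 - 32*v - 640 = (v + 2)*(v^4 - 9*v^3 + 4*v^2 + 144*v - 320) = (v - 5)*(v + 2)*(v^3 - 4*v^2 - 16*v + 64) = (v - 5)*(v - 4)*(v + 2)*(v^2 - 16) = (v - 5)*(v - 4)*(v + 2)*(v + 4)*(v - 4)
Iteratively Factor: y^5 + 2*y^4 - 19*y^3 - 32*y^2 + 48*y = (y + 4)*(y^4 - 2*y^3 - 11*y^2 + 12*y) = (y - 1)*(y + 4)*(y^3 - y^2 - 12*y) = y*(y - 1)*(y + 4)*(y^2 - y - 12) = y*(y - 4)*(y - 1)*(y + 4)*(y + 3)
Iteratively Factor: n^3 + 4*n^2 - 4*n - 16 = (n - 2)*(n^2 + 6*n + 8) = (n - 2)*(n + 4)*(n + 2)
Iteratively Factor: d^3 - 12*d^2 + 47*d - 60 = (d - 4)*(d^2 - 8*d + 15) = (d - 4)*(d - 3)*(d - 5)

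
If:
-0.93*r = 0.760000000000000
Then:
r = -0.82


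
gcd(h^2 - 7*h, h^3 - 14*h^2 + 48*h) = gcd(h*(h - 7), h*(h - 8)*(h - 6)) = h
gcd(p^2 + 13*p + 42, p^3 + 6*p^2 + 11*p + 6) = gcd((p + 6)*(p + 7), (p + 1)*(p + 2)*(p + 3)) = 1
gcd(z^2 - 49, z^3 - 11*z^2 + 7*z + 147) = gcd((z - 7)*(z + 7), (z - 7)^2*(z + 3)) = z - 7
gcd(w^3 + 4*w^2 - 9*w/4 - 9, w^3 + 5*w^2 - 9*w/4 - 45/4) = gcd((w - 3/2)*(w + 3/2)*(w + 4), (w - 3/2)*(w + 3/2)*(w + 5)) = w^2 - 9/4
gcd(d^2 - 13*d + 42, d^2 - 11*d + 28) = d - 7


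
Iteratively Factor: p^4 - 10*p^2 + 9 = (p + 3)*(p^3 - 3*p^2 - p + 3) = (p + 1)*(p + 3)*(p^2 - 4*p + 3) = (p - 3)*(p + 1)*(p + 3)*(p - 1)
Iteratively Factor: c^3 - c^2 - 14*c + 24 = (c - 2)*(c^2 + c - 12) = (c - 2)*(c + 4)*(c - 3)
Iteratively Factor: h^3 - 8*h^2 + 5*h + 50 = (h + 2)*(h^2 - 10*h + 25) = (h - 5)*(h + 2)*(h - 5)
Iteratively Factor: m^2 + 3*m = (m + 3)*(m)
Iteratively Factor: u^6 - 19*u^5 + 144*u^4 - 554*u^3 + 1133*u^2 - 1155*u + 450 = (u - 2)*(u^5 - 17*u^4 + 110*u^3 - 334*u^2 + 465*u - 225) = (u - 5)*(u - 2)*(u^4 - 12*u^3 + 50*u^2 - 84*u + 45) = (u - 5)*(u - 3)*(u - 2)*(u^3 - 9*u^2 + 23*u - 15) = (u - 5)*(u - 3)^2*(u - 2)*(u^2 - 6*u + 5) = (u - 5)^2*(u - 3)^2*(u - 2)*(u - 1)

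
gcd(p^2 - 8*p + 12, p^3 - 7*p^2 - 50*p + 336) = p - 6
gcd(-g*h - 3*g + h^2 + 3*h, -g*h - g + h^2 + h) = g - h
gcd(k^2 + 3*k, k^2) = k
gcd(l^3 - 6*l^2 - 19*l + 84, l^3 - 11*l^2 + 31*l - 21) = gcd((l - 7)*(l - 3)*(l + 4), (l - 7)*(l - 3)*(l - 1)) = l^2 - 10*l + 21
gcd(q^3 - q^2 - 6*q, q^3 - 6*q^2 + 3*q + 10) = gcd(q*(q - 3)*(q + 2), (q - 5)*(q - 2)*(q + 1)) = 1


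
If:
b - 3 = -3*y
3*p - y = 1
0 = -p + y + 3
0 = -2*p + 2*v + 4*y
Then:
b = 15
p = -1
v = 7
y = -4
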